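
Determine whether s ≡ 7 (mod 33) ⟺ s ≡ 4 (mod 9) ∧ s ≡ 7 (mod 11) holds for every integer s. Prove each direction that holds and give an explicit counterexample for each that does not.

(⇒) This fails: s = 73 gives 73 ≡ 7 (mod 33) but 73 ≡ 1 (mod 9), so the conjunction on the right does not hold.

(⇐) Conversely, if s ≡ 4 (mod 9) and s ≡ 7 (mod 11), then by the Chinese remainder theorem s ≡ 40 (mod 99). Since 40 ≡ 7 (mod 33) and 33 ∣ 99, we get s ≡ 7 (mod 33).

Only the converse holds.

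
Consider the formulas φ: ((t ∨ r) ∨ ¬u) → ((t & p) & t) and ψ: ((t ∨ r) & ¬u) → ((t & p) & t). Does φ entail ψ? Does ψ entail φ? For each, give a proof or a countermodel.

Not equivalent: only (⇒) holds.

(⇒) Assume the antecedent. If u is true, ((t ∨ r) & ¬u) → ((t & p) & t) reduces to true regardless of the other variables. If u is false, the antecedent forces (u = F, r = F, t = T, p = T) or (u = F, r = T, t = T, p = T), and ((t ∨ r) & ¬u) → ((t & p) & t) holds there. Either way ((t ∨ r) & ¬u) → ((t & p) & t) holds.

(⇐) This fails. Under u = F, r = F, t = F, p = F, the left side is false but the right side is true.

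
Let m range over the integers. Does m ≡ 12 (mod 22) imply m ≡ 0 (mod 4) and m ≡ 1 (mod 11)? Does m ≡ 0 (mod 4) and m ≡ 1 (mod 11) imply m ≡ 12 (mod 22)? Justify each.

The forward direction fails; the converse holds.

(→) This fails: m = 34 gives 34 ≡ 12 (mod 22) but 34 ≡ 2 (mod 4), so the conjunction on the right does not hold.

(←) Conversely, if m ≡ 0 (mod 4) and m ≡ 1 (mod 11), then by the Chinese remainder theorem m ≡ 12 (mod 44). Since 12 ≡ 12 (mod 22) and 22 ∣ 44, we get m ≡ 12 (mod 22).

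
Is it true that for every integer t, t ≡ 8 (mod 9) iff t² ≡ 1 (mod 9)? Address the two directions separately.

(⟹) Suppose t ≡ 8 (mod 9). Write t = 9j + 8. Then (9j + 8)² = 81j² + 144j + 64 = 9(9j² + 16j + 7) + 1, so t² ≡ 1 (mod 9).

(⟸) This fails: take t = 1. Then 1² = 1 ≡ 1 (mod 9), yet 1 ≡ 1 (mod 9), not 8.

Only the forward implication holds.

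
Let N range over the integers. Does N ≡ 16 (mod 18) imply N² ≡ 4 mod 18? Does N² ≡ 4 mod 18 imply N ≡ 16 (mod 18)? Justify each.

(←) This fails: take N = 2. Then 2² = 4 ≡ 4 (mod 18), yet 2 ≡ 2 (mod 18), not 16.

(→) Suppose N ≡ 16 (mod 18). Write N = 18j + 16. Then (18j + 16)² = 324j² + 576j + 256 = 18(18j² + 32j + 14) + 4, so N² ≡ 4 (mod 18).

Only the forward implication holds.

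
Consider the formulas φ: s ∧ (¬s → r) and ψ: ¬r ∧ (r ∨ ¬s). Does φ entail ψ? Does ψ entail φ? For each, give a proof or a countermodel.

[⇒] This fails. Under s = T, r = F, the left side is true but the right side is false.

[⇐] This fails. Under s = F, r = F, the left side is false but the right side is true.

Neither direction holds.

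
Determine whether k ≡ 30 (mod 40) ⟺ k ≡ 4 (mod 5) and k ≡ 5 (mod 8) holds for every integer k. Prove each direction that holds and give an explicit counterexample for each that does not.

(⟹) This fails: k = 30 gives 30 ≡ 30 (mod 40) but 30 ≡ 0 (mod 5), so the conjunction on the right does not hold.

(⟸) This fails: k = 29 satisfies both congruences on the right (29 ≡ 4 mod 5 and 29 ≡ 5 mod 8) yet 29 ≡ 29 (mod 40), not 30.

Neither implication holds.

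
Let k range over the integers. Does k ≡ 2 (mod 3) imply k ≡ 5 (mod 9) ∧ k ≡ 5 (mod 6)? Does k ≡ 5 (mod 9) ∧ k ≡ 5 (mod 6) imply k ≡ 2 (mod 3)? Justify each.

Only the converse holds.

(⟸) If k ≡ 5 (mod 9) and k ≡ 5 (mod 6), then by the Chinese remainder theorem k ≡ 5 (mod 18). Since 5 ≡ 2 (mod 3) and 3 ∣ 18, we get k ≡ 2 (mod 3).

(⟹) This fails: k = 2 gives 2 ≡ 2 (mod 3) but 2 ≡ 2 (mod 9), so the conjunction on the right does not hold.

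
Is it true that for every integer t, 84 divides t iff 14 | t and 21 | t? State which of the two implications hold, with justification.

The forward direction holds; the converse fails.

[⇒] If 84 ∣ t, write t = 84q. Since 84 = 6·14, t = 14·(6q), so 14 ∣ t; and since 84 = 4·21, t = 21·(4q), so 21 ∣ t.

[⇐] This fails: take t = 42. Both 14 ∣ 42 and 21 ∣ 42, yet 42 is not a multiple of 84 (since 42 = 0·84 + 42), so 84 ∤ 42.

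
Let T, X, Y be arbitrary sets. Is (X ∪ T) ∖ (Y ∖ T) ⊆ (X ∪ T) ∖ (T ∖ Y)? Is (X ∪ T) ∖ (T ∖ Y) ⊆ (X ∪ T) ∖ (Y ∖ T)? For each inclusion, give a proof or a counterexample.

Both inclusions fail.

(⊆) This inclusion fails. Take T = {1}, X = ∅, Y = ∅; then 1 ∈ (X ∪ T) ∖ (Y ∖ T) but 1 ∉ (X ∪ T) ∖ (T ∖ Y).

(⊇) This inclusion fails. Take T = ∅, X = {1}, Y = {1}; then 1 ∈ (X ∪ T) ∖ (T ∖ Y) but 1 ∉ (X ∪ T) ∖ (Y ∖ T).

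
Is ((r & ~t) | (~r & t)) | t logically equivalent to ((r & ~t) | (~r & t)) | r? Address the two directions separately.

[⇒] Assume the antecedent. If t is true, ((r & ~t) | (~r & t)) | r reduces to true regardless of the other variables. If t is false, the antecedent forces (t = F, r = T), and ((r & ~t) | (~r & t)) | r holds there. Either way ((r & ~t) | (~r & t)) | r holds.

[⇐] Assume the antecedent. If t is true, ((r & ~t) | (~r & t)) | t reduces to true regardless of the other variables. If t is false, the antecedent forces (t = F, r = T), and ((r & ~t) | (~r & t)) | t holds there. Either way ((r & ~t) | (~r & t)) | t holds.

Both directions hold.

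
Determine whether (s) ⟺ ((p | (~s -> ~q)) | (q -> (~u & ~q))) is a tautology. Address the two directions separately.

(⇐) This fails. Under p = F, u = F, s = F, q = F, the left side is false but the right side is true.

(⇒) Assume the antecedent. If s is true, the consequent reduces to true regardless of the other variables. If s is false, the antecedent cannot hold. Either way the consequent holds.

Not equivalent: only (⇒) holds.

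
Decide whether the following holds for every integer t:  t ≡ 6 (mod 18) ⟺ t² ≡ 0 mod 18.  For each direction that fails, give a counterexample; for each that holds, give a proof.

Only the forward direction holds.

Converse. This fails: take t = 0. Then 0² = 0 ≡ 0 (mod 18), yet 0 ≡ 0 (mod 18), not 6.

Forward direction. Suppose t ≡ 6 (mod 18). Write t = 18j + 6. Then (18j + 6)² = 324j² + 216j + 36 = 18(18j² + 12j + 2) + 0, so t² ≡ 0 (mod 18).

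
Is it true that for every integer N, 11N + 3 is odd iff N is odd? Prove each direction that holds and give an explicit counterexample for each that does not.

(⇒) This fails: N = 2 gives 11N + 3 = 25, which is odd, but 2 is even, not odd.

(⇐) This also fails: N = 7 is odd, but 11N + 3 = 80 is even, not odd.

Both directions fail.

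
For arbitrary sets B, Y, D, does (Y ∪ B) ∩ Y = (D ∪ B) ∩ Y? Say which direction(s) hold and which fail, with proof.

(⟹) This inclusion fails. Take B = ∅, Y = {1}, D = ∅; then 1 ∈ (Y ∪ B) ∩ Y but 1 ∉ (D ∪ B) ∩ Y.

(⟸) Let x ∈ (D ∪ B) ∩ Y. Then either x ∈ B ∩ Y and x ∉ D; or x ∈ Y ∩ D and x ∉ B; or x ∈ B ∩ Y ∩ D. In each case x ∈ (Y ∪ B) ∩ Y, so (D ∪ B) ∩ Y ⊆ (Y ∪ B) ∩ Y.

(⊆) fails; (⊇) holds.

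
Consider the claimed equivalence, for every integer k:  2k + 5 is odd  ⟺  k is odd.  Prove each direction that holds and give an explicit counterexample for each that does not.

Forward direction. This fails: take k = 0. Then 2k + 5 = 5, which is odd, yet k = 0 is even, not odd.

Converse. Suppose k is odd. Since 2 is even, 2k is even for every k, so 2k + 5 has the same parity as 5, which is odd. Hence 2k + 5 is odd.

Only the reverse direction holds.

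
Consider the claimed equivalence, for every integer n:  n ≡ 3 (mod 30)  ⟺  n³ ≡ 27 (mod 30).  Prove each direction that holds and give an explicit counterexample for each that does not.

(→) Suppose n ≡ 3 (mod 30). Write n = 30j + 3. Then (30j + 3)³ = 27000j³ + 8100j² + 810j + 27 = 30(900j³ + 270j² + 27j) + 27, so n³ ≡ 27 (mod 30).

(←) Conversely, suppose n³ ≡ 27 (mod 30). The only residue r in {0, …, 29} with r³ ≡ 27 (mod 30) is r = 3, so n ≡ 3 (mod 30).

Both directions hold.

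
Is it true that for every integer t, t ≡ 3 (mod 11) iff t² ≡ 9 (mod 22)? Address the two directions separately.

Neither implication holds.

(⟹) This fails: take t = 14. Then 14 ≡ 3 (mod 11), but 14² = 196 ≡ 20 (mod 22), not 9.

(⟸) This fails: take t = 19. Then 19² = 361 ≡ 9 (mod 22), yet 19 ≡ 8 (mod 11), not 3.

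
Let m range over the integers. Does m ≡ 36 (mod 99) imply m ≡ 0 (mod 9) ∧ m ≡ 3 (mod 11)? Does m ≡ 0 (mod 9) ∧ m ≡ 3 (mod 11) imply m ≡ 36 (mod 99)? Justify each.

(⇒) Suppose m ≡ 36 (mod 99); write m = 99j + 36. Since 9 ∣ 99, reducing mod 9 gives m ≡ 36 ≡ 0 (mod 9); since 11 ∣ 99, reducing mod 11 gives m ≡ 36 ≡ 3 (mod 11).

(⇐) Conversely, if m ≡ 0 (mod 9) and m ≡ 3 (mod 11), then by the Chinese remainder theorem m ≡ 36 (mod 99). This is exactly m ≡ 36 (mod 99).

Equivalent; both directions hold.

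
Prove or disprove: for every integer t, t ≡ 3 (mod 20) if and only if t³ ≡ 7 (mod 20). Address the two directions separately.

Equivalent; both directions hold.

(⇒) Suppose t ≡ 3 (mod 20). Write t = 20j + 3. Then (20j + 3)³ = 8000j³ + 3600j² + 540j + 27 = 20(400j³ + 180j² + 27j + 1) + 7, so t³ ≡ 7 (mod 20).

(⇐) Conversely, suppose t³ ≡ 7 (mod 20). The only residue r in {0, …, 19} with r³ ≡ 7 (mod 20) is r = 3, so t ≡ 3 (mod 20).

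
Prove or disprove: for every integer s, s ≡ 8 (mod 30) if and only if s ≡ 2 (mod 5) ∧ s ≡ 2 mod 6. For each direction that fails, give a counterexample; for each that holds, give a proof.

Neither direction holds.

(⇒) This fails: s = 8 gives 8 ≡ 8 (mod 30) but 8 ≡ 3 (mod 5), so the conjunction on the right does not hold.

(⇐) This fails: s = 2 satisfies both congruences on the right (2 ≡ 2 mod 5 and 2 ≡ 2 mod 6) yet 2 ≡ 2 (mod 30), not 8.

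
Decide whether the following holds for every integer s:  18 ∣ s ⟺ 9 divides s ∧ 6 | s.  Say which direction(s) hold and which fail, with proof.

(⇒) If 18 ∣ s, write s = 18q. Since 18 = 2·9, s = 9·(2q), so 9 ∣ s; and since 18 = 3·6, s = 6·(3q), so 6 ∣ s.

(⇐) Suppose 9 ∣ s and 6 ∣ s. Any common multiple of 9 and 6 is a multiple of their lcm; here lcm(9, 6) = 9·6/gcd(9, 6) = 54/3 = 18, so 18 ∣ s.

The biconditional holds.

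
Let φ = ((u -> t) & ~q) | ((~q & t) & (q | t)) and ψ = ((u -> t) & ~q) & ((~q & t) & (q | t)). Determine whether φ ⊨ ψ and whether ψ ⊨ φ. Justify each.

(⇒) fails; (⇐) holds.

(→) This fails. Under u = F, t = F, q = F, the left side is true but the right side is false.

(←) Assume the antecedent. If u is true, the antecedent forces (u = T, t = T, q = F), and the consequent holds there. If u is false, the antecedent forces (u = F, t = T, q = F), and the consequent holds there. Either way the consequent holds.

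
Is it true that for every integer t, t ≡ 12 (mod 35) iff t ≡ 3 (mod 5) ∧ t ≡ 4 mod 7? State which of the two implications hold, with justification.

Neither implication holds.

[⇒] This fails: t = 12 gives 12 ≡ 12 (mod 35) but 12 ≡ 2 (mod 5), so the conjunction on the right does not hold.

[⇐] This fails: t = 18 satisfies both congruences on the right (18 ≡ 3 mod 5 and 18 ≡ 4 mod 7) yet 18 ≡ 18 (mod 35), not 12.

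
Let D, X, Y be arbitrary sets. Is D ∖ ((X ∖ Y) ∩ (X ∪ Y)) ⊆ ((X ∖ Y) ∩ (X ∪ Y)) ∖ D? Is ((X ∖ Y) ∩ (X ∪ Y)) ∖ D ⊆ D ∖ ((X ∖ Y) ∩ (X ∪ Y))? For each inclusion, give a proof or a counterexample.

(⊆) fails and (⊇) fails.

(⊆) This inclusion fails. Take D = {1}, X = ∅, Y = ∅; then 1 ∈ D ∖ ((X ∖ Y) ∩ (X ∪ Y)) but 1 ∉ ((X ∖ Y) ∩ (X ∪ Y)) ∖ D.

(⊇) This inclusion fails. Take D = ∅, X = {1}, Y = ∅; then 1 ∈ ((X ∖ Y) ∩ (X ∪ Y)) ∖ D but 1 ∉ D ∖ ((X ∖ Y) ∩ (X ∪ Y)).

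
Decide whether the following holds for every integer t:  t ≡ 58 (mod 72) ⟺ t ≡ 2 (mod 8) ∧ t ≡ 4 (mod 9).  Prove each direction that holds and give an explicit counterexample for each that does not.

Both directions hold; the statement is true.

(←) If t ≡ 2 (mod 8) and t ≡ 4 (mod 9), then by the Chinese remainder theorem t ≡ 58 (mod 72). This is exactly t ≡ 58 (mod 72).

(→) Suppose t ≡ 58 (mod 72); write t = 72j + 58. Since 8 ∣ 72, reducing mod 8 gives t ≡ 58 ≡ 2 (mod 8); since 9 ∣ 72, reducing mod 9 gives t ≡ 58 ≡ 4 (mod 9).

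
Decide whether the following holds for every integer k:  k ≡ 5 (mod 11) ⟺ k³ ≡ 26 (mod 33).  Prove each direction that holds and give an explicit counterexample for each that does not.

Not equivalent: only (⇐) holds.

(→) This fails: take k = 16. Then 16 ≡ 5 (mod 11), but 16³ = 4096 ≡ 4 (mod 33), not 26.

(←) Conversely, the residues r modulo 33 with r³ ≡ 26 (mod 33) are exactly {5}, and each is ≡ 5 (mod 11).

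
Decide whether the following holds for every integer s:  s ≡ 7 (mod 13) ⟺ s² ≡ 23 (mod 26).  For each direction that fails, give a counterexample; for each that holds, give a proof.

(⇒) This fails: take s = 20. Then 20 ≡ 7 (mod 13), but 20² = 400 ≡ 10 (mod 26), not 23.

(⇐) This fails: take s = 19. Then 19² = 361 ≡ 23 (mod 26), yet 19 ≡ 6 (mod 13), not 7.

Neither direction holds.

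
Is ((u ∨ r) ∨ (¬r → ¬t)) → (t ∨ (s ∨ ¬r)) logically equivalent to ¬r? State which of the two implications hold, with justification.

Converse. Assume the antecedent. If r is true, the antecedent cannot hold. If r is false, the consequent reduces to true regardless of the other variables. Either way the consequent holds.

Forward direction. This fails. Under u = F, s = T, t = F, r = T, the left side is true but the right side is false.

(⇒) fails; (⇐) holds.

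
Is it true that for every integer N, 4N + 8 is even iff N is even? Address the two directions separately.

The forward direction fails; the converse holds.

(⇐) Suppose N is even. Since 4 is even, 4N is even for every N, so 4N + 8 has the same parity as 8, which is even. Hence 4N + 8 is even.

(⇒) This fails: take N = 1. Then 4N + 8 = 12, which is even, yet N = 1 is odd, not even.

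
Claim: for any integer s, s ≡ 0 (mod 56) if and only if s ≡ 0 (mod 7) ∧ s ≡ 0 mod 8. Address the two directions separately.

(⟹) Suppose s ≡ 0 (mod 56); write s = 56j + 0. Since 7 ∣ 56, reducing mod 7 gives s ≡ 0 (mod 7); since 8 ∣ 56, reducing mod 8 gives s ≡ 0 (mod 8).

(⟸) Conversely, if s ≡ 0 (mod 7) and s ≡ 0 (mod 8), then by the Chinese remainder theorem s ≡ 0 (mod 56). This is exactly s ≡ 0 (mod 56).

Both implications hold.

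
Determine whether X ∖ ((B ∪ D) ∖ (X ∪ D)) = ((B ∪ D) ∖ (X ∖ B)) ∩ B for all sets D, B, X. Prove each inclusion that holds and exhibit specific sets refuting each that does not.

(⊆) This inclusion fails. Take D = ∅, B = ∅, X = {1}; then 1 ∈ X ∖ ((B ∪ D) ∖ (X ∪ D)) but 1 ∉ ((B ∪ D) ∖ (X ∖ B)) ∩ B.

(⊇) This inclusion fails. Take D = ∅, B = {1}, X = ∅; then 1 ∈ ((B ∪ D) ∖ (X ∖ B)) ∩ B but 1 ∉ X ∖ ((B ∪ D) ∖ (X ∪ D)).

Neither inclusion holds.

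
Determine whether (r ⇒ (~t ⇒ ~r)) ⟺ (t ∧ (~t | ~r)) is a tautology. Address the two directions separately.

Not equivalent: only (⇐) holds.

(⟸) Assume the antecedent. If r is true, the antecedent cannot hold. If r is false, r ⇒ (~t ⇒ ~r) reduces to true regardless of the other variables. Either way r ⇒ (~t ⇒ ~r) holds.

(⟹) This fails. Under r = F, t = F, the left side is true but the right side is false.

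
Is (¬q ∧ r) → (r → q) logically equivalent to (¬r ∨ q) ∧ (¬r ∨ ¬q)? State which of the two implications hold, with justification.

Converse. Assume the antecedent. If r is true, the antecedent cannot hold. If r is false, (¬q ∧ r) → (r → q) reduces to true regardless of the other variables. Either way (¬q ∧ r) → (r → q) holds.

Forward direction. This fails. Under r = T, q = T, the left side is true but the right side is false.

Not equivalent: only (⇐) holds.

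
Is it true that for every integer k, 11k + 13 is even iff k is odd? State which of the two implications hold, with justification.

Both directions hold; the statement is true.

Forward direction. Suppose 11k + 13 is even. Since 11 is odd, 11k and k have the same parity, so 11k + 13 ≡ k + 13 (mod 2). As 13 is odd, 11k + 13 is even exactly when k is odd. Thus k is odd.

Converse. Suppose k is odd; write k = 2j + 1. Then 11k + 13 = 11·(2j + 1) + 13 = 2·11j + 24, which is even.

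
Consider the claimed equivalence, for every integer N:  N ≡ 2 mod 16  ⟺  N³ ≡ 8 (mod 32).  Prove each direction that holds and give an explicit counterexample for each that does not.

Only the forward direction holds.

(→) Suppose N ≡ 2 (mod 16). Working modulo 32, N ∈ {2, 18}; for each such r, r³ ≡ 8 (mod 32).

(←) This fails: take N = 10. Then 10³ = 1000 ≡ 8 (mod 32), yet 10 ≡ 10 (mod 16), not 2.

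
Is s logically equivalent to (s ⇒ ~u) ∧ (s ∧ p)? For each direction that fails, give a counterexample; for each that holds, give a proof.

(←) Assume the antecedent. If s is true, s reduces to true regardless of the other variables. If s is false, the antecedent cannot hold. Either way s holds.

(→) This fails. Under s = T, p = F, u = F, the left side is true but the right side is false.

The forward direction fails; the converse holds.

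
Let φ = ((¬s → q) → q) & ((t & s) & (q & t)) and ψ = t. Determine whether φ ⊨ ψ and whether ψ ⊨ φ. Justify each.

(⟹) Assume the antecedent. If s is true, the antecedent forces (s = T, q = T, t = T), and t holds there. If s is false, the antecedent cannot hold. Either way t holds.

(⟸) This fails. Under s = F, q = F, t = T, the left side is false but the right side is true.

(⇒) holds; (⇐) fails.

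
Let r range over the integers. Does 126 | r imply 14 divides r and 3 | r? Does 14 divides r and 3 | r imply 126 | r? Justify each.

Only the forward direction holds.

(→) If 126 ∣ r, write r = 126q. Since 126 = 9·14, r = 14·(9q), so 14 ∣ r; and since 126 = 42·3, r = 3·(42q), so 3 ∣ r.

(←) This fails: take r = 42. Both 14 ∣ 42 and 3 ∣ 42, yet 42 is not a multiple of 126 (since 42 = 0·126 + 42), so 126 ∤ 42.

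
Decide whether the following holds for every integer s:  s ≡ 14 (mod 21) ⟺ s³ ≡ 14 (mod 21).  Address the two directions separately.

Equivalent; both directions hold.

(⇒) Suppose s ≡ 14 (mod 21). Write s = 21j + 14. Then (21j + 14)³ = 9261j³ + 18522j² + 12348j + 2744 = 21(441j³ + 882j² + 588j + 130) + 14, so s³ ≡ 14 (mod 21).

(⇐) Conversely, suppose s³ ≡ 14 (mod 21). The only residue r in {0, …, 20} with r³ ≡ 14 (mod 21) is r = 14, so s ≡ 14 (mod 21).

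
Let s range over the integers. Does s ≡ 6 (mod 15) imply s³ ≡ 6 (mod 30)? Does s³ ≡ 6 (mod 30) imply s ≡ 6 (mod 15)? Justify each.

Only the reverse direction holds.

(→) This fails: take s = 21. Then 21 ≡ 6 (mod 15), but 21³ = 9261 ≡ 21 (mod 30), not 6.

(←) Conversely, the residues r modulo 30 with r³ ≡ 6 (mod 30) are exactly {6}, and each is ≡ 6 (mod 15).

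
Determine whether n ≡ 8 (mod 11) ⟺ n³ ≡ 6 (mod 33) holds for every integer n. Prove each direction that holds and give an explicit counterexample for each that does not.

(⇒) This fails: take n = 8. Then 8 ≡ 8 (mod 11), but 8³ = 512 ≡ 17 (mod 33), not 6.

(⇐) Conversely, the residues r modulo 33 with r³ ≡ 6 (mod 33) are exactly {30}, and each is ≡ 8 (mod 11).

(⇒) fails; (⇐) holds.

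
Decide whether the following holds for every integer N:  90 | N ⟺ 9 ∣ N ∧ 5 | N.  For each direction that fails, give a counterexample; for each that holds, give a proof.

Forward direction. If 90 ∣ N, write N = 90q. Since 90 = 10·9, N = 9·(10q), so 9 ∣ N; and since 90 = 18·5, N = 5·(18q), so 5 ∣ N.

Converse. This fails: take N = 45. Both 9 ∣ 45 and 5 ∣ 45, yet 45 is not a multiple of 90 (since 45 = 0·90 + 45), so 90 ∤ 45.

The forward direction holds; the converse fails.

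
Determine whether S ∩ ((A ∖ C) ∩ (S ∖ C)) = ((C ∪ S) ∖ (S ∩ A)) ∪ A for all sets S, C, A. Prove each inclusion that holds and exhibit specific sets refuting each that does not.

(⟹) Let x ∈ S ∩ ((A ∖ C) ∩ (S ∖ C)). Then x ∈ S ∩ A and x ∉ C, from which x ∈ ((C ∪ S) ∖ (S ∩ A)) ∪ A.

(⟸) This inclusion fails. Take S = {1}, C = ∅, A = ∅; then 1 ∈ ((C ∪ S) ∖ (S ∩ A)) ∪ A but 1 ∉ S ∩ ((A ∖ C) ∩ (S ∖ C)).

Only the forward inclusion holds.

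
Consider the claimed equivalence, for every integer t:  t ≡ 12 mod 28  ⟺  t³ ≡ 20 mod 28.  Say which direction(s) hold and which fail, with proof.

Only the forward implication holds.

(⟹) Suppose t ≡ 12 mod 28. Write t = 28j + 12. Then (28j + 12)³ = 21952j³ + 28224j² + 12096j + 1728 = 28(784j³ + 1008j² + 432j + 61) + 20, so t³ ≡ 20 (mod 28).

(⟸) This fails: take t = 6. Then 6³ = 216 ≡ 20 (mod 28), yet 6 ≡ 6 (mod 28), not 12.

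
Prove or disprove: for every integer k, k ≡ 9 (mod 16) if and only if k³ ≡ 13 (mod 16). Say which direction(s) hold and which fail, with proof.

[⇒] This fails: take k = 9. Then 9 ≡ 9 (mod 16), but 9³ = 729 ≡ 9 (mod 16), not 13.

[⇐] This fails: take k = 5. Then 5³ = 125 ≡ 13 (mod 16), yet 5 ≡ 5 (mod 16), not 9.

(⇒) fails and (⇐) fails.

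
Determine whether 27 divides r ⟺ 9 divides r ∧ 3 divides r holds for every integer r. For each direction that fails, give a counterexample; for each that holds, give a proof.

Not equivalent: only (⇒) holds.

(⟸) This fails: take r = 9. Both 9 ∣ 9 and 3 ∣ 9, yet 9 is not a multiple of 27 (since 9 = 0·27 + 9), so 27 ∤ 9.

(⟹) If 27 ∣ r, write r = 27q. Since 27 = 3·9, r = 9·(3q), so 9 ∣ r; and since 27 = 9·3, r = 3·(9q), so 3 ∣ r.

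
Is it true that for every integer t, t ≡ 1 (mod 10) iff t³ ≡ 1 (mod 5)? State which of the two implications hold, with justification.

(⟹) Suppose t ≡ 1 (mod 10). Then t³ ≡ 1³ = 1 (mod 10), and since 5 ∣ 10, also t³ ≡ 1 (mod 5).

(⟸) This fails: take t = 6. Then 6³ = 216 ≡ 1 (mod 5), yet 6 ≡ 6 (mod 10), not 1.

The forward direction holds; the converse fails.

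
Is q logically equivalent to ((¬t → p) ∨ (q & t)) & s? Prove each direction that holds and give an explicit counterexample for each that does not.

Neither implication holds.

[⇒] This fails. Under s = F, t = F, q = T, p = F, the left side is true but the right side is false.

[⇐] This fails. Under s = T, t = T, q = F, p = F, the left side is false but the right side is true.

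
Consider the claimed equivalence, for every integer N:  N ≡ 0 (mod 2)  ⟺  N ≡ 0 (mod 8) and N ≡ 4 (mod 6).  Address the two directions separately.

(→) This fails: N = 0 gives 0 ≡ 0 (mod 2) but 0 ≡ 0 (mod 6), so the conjunction on the right does not hold.

(←) Conversely, if N ≡ 0 (mod 8) and N ≡ 4 (mod 6), then by the Chinese remainder theorem N ≡ 16 (mod 24). Since 16 ≡ 0 (mod 2) and 2 ∣ 24, we get N ≡ 0 (mod 2).

The forward direction fails; the converse holds.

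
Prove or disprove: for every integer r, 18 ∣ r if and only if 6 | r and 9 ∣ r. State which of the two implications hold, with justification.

Both directions hold.

(→) If 18 ∣ r, write r = 18q. Since 18 = 3·6, r = 6·(3q), so 6 ∣ r; and since 18 = 2·9, r = 9·(2q), so 9 ∣ r.

(←) Suppose 6 ∣ r and 9 ∣ r. Any common multiple of 6 and 9 is a multiple of their lcm; here lcm(6, 9) = 6·9/gcd(6, 9) = 54/3 = 18, so 18 ∣ r.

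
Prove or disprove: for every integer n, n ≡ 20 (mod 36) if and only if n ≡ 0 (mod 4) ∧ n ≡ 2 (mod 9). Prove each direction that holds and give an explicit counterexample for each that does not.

The biconditional holds.

(→) Suppose n ≡ 20 (mod 36); write n = 36j + 20. Since 4 ∣ 36, reducing mod 4 gives n ≡ 20 ≡ 0 (mod 4); since 9 ∣ 36, reducing mod 9 gives n ≡ 20 ≡ 2 (mod 9).

(←) Conversely, if n ≡ 0 (mod 4) and n ≡ 2 (mod 9), then by the Chinese remainder theorem n ≡ 20 (mod 36). This is exactly n ≡ 20 (mod 36).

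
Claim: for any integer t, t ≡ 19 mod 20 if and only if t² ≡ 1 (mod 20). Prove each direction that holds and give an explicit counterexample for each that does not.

(⇐) This fails: take t = 1. Then 1² = 1 ≡ 1 (mod 20), yet 1 ≡ 1 (mod 20), not 19.

(⇒) Suppose t ≡ 19 mod 20. Write t = 20j + 19. Then (20j + 19)² = 400j² + 760j + 361 = 20(20j² + 38j + 18) + 1, so t² ≡ 1 (mod 20).

Only the forward implication holds.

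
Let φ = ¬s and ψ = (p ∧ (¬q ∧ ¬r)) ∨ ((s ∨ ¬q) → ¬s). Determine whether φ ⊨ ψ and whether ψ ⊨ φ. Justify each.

(⟹) Assume the antecedent. If s is true, the antecedent cannot hold. If s is false, the consequent reduces to true regardless of the other variables. Either way the consequent holds.

(⟸) This fails. Under s = T, p = T, r = F, q = F, the left side is false but the right side is true.

Only the forward implication holds.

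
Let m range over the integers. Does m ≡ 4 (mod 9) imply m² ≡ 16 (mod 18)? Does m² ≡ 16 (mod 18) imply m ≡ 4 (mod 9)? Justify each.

(⇒) This fails: take m = 13. Then 13 ≡ 4 (mod 9), but 13² = 169 ≡ 7 (mod 18), not 16.

(⇐) This fails: take m = 14. Then 14² = 196 ≡ 16 (mod 18), yet 14 ≡ 5 (mod 9), not 4.

(⇒) fails and (⇐) fails.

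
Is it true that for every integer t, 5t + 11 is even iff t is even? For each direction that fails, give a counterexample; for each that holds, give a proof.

(→) This fails: t = 1 gives 5t + 11 = 16, which is even, but 1 is odd, not even.

(←) This also fails: t = 4 is even, but 5t + 11 = 31 is odd, not even.

Both directions fail.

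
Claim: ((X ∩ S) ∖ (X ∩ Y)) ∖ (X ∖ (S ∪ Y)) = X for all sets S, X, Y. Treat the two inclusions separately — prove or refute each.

(⟹) Let x ∈ ((X ∩ S) ∖ (X ∩ Y)) ∖ (X ∖ (S ∪ Y)). Then x ∈ S ∩ X and x ∉ Y, from which x ∈ X.

(⟸) This inclusion fails. Take S = ∅, X = {1}, Y = ∅; then 1 ∈ X but 1 ∉ ((X ∩ S) ∖ (X ∩ Y)) ∖ (X ∖ (S ∪ Y)).

(⊆) holds; (⊇) fails.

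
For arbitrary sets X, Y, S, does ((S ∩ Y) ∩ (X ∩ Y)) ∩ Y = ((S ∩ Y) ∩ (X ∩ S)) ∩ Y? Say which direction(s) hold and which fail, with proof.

(⟹) Let x ∈ ((S ∩ Y) ∩ (X ∩ Y)) ∩ Y. Then x ∈ X ∩ Y ∩ S, from which x ∈ ((S ∩ Y) ∩ (X ∩ S)) ∩ Y.

(⟸) Let x ∈ ((S ∩ Y) ∩ (X ∩ S)) ∩ Y. Then x ∈ X ∩ Y ∩ S, from which x ∈ ((S ∩ Y) ∩ (X ∩ Y)) ∩ Y.

Both inclusions hold; the sets are equal.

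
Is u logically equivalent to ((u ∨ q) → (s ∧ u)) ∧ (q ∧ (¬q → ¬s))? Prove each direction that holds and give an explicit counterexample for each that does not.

(⇒) fails; (⇐) holds.

Forward direction. This fails. Under s = F, q = F, u = T, the left side is true but the right side is false.

Converse. Assume the antecedent. If s is true, the antecedent forces (s = T, q = T, u = T), and u holds there. If s is false, the antecedent cannot hold. Either way u holds.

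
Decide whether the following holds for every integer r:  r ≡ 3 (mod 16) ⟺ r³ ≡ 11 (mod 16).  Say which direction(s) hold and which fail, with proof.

Equivalent; both directions hold.

(⇒) Suppose r ≡ 3 (mod 16). Write r = 16j + 3. Then (16j + 3)³ = 4096j³ + 2304j² + 432j + 27 = 16(256j³ + 144j² + 27j + 1) + 11, so r³ ≡ 11 (mod 16).

(⇐) Conversely, suppose r³ ≡ 11 (mod 16). The only residue r in {0, …, 15} with r³ ≡ 11 (mod 16) is r = 3, so r ≡ 3 (mod 16).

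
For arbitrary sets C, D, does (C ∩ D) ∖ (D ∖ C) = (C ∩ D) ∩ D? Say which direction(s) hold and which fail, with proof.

Both inclusions hold; the sets are equal.

(⟹) Let x ∈ (C ∩ D) ∖ (D ∖ C). Then x ∈ C ∩ D, from which x ∈ (C ∩ D) ∩ D.

(⟸) Let x ∈ (C ∩ D) ∩ D. Then x ∈ C ∩ D, from which x ∈ (C ∩ D) ∖ (D ∖ C).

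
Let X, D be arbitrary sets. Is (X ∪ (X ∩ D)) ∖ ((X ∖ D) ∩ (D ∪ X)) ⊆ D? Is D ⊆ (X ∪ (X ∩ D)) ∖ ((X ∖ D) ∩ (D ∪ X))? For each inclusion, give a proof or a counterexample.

(⟹) Let x ∈ (X ∪ (X ∩ D)) ∖ ((X ∖ D) ∩ (D ∪ X)). Then x ∈ X ∩ D, from which x ∈ D.

(⟸) This inclusion fails. Take X = ∅, D = {1}; then 1 ∈ D but 1 ∉ (X ∪ (X ∩ D)) ∖ ((X ∖ D) ∩ (D ∪ X)).

(⊆) holds; (⊇) fails.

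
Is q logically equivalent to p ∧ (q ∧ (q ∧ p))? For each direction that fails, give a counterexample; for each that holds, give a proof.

(→) This fails. Under q = T, p = F, the left side is true but the right side is false.

(←) Assume the antecedent. If q is true, q reduces to true regardless of the other variables. If q is false, the antecedent cannot hold. Either way q holds.

The forward direction fails; the converse holds.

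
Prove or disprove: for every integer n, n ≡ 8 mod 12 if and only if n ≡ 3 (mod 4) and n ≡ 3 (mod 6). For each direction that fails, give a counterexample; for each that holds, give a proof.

Both directions fail.

[⇒] This fails: n = 8 gives 8 ≡ 8 (mod 12) but 8 ≡ 0 (mod 4), so the conjunction on the right does not hold.

[⇐] This fails: n = 3 satisfies both congruences on the right (3 ≡ 3 mod 4 and 3 ≡ 3 mod 6) yet 3 ≡ 3 (mod 12), not 8.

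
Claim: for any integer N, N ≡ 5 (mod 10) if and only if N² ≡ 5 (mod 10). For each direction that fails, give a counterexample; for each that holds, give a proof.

Forward direction. Suppose N ≡ 5 (mod 10). Write N = 10j + 5. Then (10j + 5)² = 100j² + 100j + 25 = 10(10j² + 10j + 2) + 5, so N² ≡ 5 (mod 10).

Converse. For the converse, argue contrapositively. If N ≢ 5 (mod 10), then N is congruent to one of 0, 1, 2, 3, 4, 6, 7, 8, 9 modulo 10, and these give N² ≡ 0, 1, 4, 9, 6, 6, 9, 4, 1 respectively — never 5.

Both directions hold.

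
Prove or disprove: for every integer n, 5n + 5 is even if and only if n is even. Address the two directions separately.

Neither implication holds.

(⇒) This fails: n = 1 gives 5n + 5 = 10, which is even, but 1 is odd, not even.

(⇐) This also fails: n = 0 is even, but 5n + 5 = 5 is odd, not even.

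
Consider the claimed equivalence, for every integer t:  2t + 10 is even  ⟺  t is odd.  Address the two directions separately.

Only the reverse direction holds.

[⇐] Suppose t is odd. Since 2 is even, 2t is even for every t, so 2t + 10 has the same parity as 10, which is even. Hence 2t + 10 is even.

[⇒] This fails: take t = 2. Then 2t + 10 = 14, which is even, yet t = 2 is even, not odd.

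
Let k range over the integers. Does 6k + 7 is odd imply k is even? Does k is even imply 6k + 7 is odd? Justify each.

Forward direction. This fails: take k = 5. Then 6k + 7 = 37, which is odd, yet k = 5 is odd, not even.

Converse. Suppose k is even. Since 6 is even, 6k is even for every k, so 6k + 7 has the same parity as 7, which is odd. Hence 6k + 7 is odd.

(⇒) fails; (⇐) holds.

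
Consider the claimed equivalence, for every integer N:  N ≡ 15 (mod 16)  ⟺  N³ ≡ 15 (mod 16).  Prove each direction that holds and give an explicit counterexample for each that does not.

Both directions hold; the statement is true.

(→) Suppose N ≡ 15 (mod 16). Write N = 16j + 15. Then (16j + 15)³ = 4096j³ + 11520j² + 10800j + 3375 = 16(256j³ + 720j² + 675j + 210) + 15, so N³ ≡ 15 (mod 16).

(←) Conversely, suppose N³ ≡ 15 (mod 16). The only residue r in {0, …, 15} with r³ ≡ 15 (mod 16) is r = 15, so N ≡ 15 (mod 16).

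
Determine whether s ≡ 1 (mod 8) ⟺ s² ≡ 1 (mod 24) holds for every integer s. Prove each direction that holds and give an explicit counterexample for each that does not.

(⇒) fails and (⇐) fails.

(→) This fails: take s = 9. Then 9 ≡ 1 (mod 8), but 9² = 81 ≡ 9 (mod 24), not 1.

(←) This fails: take s = 5. Then 5² = 25 ≡ 1 (mod 24), yet 5 ≡ 5 (mod 8), not 1.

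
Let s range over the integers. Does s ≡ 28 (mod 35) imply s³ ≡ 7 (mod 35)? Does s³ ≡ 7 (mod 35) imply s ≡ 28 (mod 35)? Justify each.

(⟹) Suppose s ≡ 28 (mod 35). Write s = 35j + 28. Then (35j + 28)³ = 42875j³ + 102900j² + 82320j + 21952 = 35(1225j³ + 2940j² + 2352j + 627) + 7, so s³ ≡ 7 (mod 35).

(⟸) Conversely, suppose s³ ≡ 7 (mod 35). The only residue r in {0, …, 34} with r³ ≡ 7 (mod 35) is r = 28, so s ≡ 28 (mod 35).

The biconditional holds.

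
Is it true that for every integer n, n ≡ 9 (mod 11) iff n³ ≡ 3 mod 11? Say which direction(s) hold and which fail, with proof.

(→) Suppose n ≡ 9 (mod 11). Write n = 11j + 9. Then (11j + 9)³ = 1331j³ + 3267j² + 2673j + 729 = 11(121j³ + 297j² + 243j + 66) + 3, so n³ ≡ 3 (mod 11).

(←) For the converse, argue contrapositively. If n ≢ 9 (mod 11), then n is congruent to one of 0, 1, 2, 3, 4, 5, 6, 7, 8, 10 modulo 11, and these give n³ ≡ 0, 1, 8, 5, 9, 4, 7, 2, 6, 10 respectively — never 3.

Both directions hold.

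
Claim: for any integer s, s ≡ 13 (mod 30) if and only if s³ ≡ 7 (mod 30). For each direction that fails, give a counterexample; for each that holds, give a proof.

(⟹) Suppose s ≡ 13 (mod 30). Write s = 30j + 13. Then (30j + 13)³ = 27000j³ + 35100j² + 15210j + 2197 = 30(900j³ + 1170j² + 507j + 73) + 7, so s³ ≡ 7 (mod 30).

(⟸) Conversely, suppose s³ ≡ 7 (mod 30). The only residue r in {0, …, 29} with r³ ≡ 7 (mod 30) is r = 13, so s ≡ 13 (mod 30).

The biconditional holds.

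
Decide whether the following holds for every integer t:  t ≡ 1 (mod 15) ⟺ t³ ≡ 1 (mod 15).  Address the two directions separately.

(⇒) Suppose t ≡ 1 (mod 15). Write t = 15j + 1. Then (15j + 1)³ = 3375j³ + 675j² + 45j + 1 = 15(225j³ + 45j² + 3j) + 1, so t³ ≡ 1 (mod 15).

(⇐) Conversely, suppose t³ ≡ 1 (mod 15). The only residue r in {0, …, 14} with r³ ≡ 1 (mod 15) is r = 1, so t ≡ 1 (mod 15).

Equivalent; both directions hold.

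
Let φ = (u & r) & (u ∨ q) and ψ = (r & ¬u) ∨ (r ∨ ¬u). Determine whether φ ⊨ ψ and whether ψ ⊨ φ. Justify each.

(←) This fails. Under q = F, r = F, u = F, the left side is false but the right side is true.

(→) Assume the antecedent. If q is true, the antecedent forces (q = T, r = T, u = T), and (r & ¬u) ∨ (r ∨ ¬u) holds there. If q is false, the antecedent forces (q = F, r = T, u = T), and (r & ¬u) ∨ (r ∨ ¬u) holds there. Either way (r & ¬u) ∨ (r ∨ ¬u) holds.

Only the forward implication holds.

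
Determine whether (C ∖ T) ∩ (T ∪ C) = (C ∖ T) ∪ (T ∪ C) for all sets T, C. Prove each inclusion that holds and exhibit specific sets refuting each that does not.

Only the forward inclusion holds.

(⟹) Let x ∈ (C ∖ T) ∩ (T ∪ C). Then x ∈ C and x ∉ T, from which x ∈ (C ∖ T) ∪ (T ∪ C).

(⟸) This inclusion fails. Take T = {1}, C = ∅; then 1 ∈ (C ∖ T) ∪ (T ∪ C) but 1 ∉ (C ∖ T) ∩ (T ∪ C).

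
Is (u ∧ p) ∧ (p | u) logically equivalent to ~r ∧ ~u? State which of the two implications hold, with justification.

(→) This fails. Under r = F, p = T, u = T, the left side is true but the right side is false.

(←) This fails. Under r = F, p = F, u = F, the left side is false but the right side is true.

Neither direction holds.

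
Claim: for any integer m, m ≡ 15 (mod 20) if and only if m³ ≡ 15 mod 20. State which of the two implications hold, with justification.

The biconditional holds.

(⇒) Suppose m ≡ 15 (mod 20). Write m = 20j + 15. Then (20j + 15)³ = 8000j³ + 18000j² + 13500j + 3375 = 20(400j³ + 900j² + 675j + 168) + 15, so m³ ≡ 15 (mod 20).

(⇐) Conversely, suppose m³ ≡ 15 (mod 20). The only residue r in {0, …, 19} with r³ ≡ 15 (mod 20) is r = 15, so m ≡ 15 (mod 20).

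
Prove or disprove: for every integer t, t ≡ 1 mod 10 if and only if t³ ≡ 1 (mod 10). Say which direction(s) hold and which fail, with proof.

Both directions hold; the statement is true.

Forward direction. Suppose t ≡ 1 mod 10. Write t = 10j + 1. Then (10j + 1)³ = 1000j³ + 300j² + 30j + 1 = 10(100j³ + 30j² + 3j) + 1, so t³ ≡ 1 (mod 10).

Converse. Suppose t³ ≡ 1 (mod 10). The only residue r in {0, …, 9} with r³ ≡ 1 (mod 10) is r = 1, so t ≡ 1 (mod 10).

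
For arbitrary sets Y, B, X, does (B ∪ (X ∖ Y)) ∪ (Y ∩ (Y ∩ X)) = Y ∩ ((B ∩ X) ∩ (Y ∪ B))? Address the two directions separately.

Only the reverse inclusion holds.

(⊆) This inclusion fails. Take Y = ∅, B = {1}, X = ∅; then 1 ∈ (B ∪ (X ∖ Y)) ∪ (Y ∩ (Y ∩ X)) but 1 ∉ Y ∩ ((B ∩ X) ∩ (Y ∪ B)).

(⊇) Let x ∈ Y ∩ ((B ∩ X) ∩ (Y ∪ B)). Then x ∈ Y ∩ B ∩ X, from which x ∈ (B ∪ (X ∖ Y)) ∪ (Y ∩ (Y ∩ X)).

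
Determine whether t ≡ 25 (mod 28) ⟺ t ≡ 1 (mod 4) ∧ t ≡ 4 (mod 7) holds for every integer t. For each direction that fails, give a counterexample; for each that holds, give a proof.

Both directions hold; the statement is true.

(⟹) Suppose t ≡ 25 (mod 28); write t = 28j + 25. Since 4 ∣ 28, reducing mod 4 gives t ≡ 25 ≡ 1 (mod 4); since 7 ∣ 28, reducing mod 7 gives t ≡ 25 ≡ 4 (mod 7).

(⟸) Conversely, if t ≡ 1 (mod 4) and t ≡ 4 (mod 7), then by the Chinese remainder theorem t ≡ 25 (mod 28). This is exactly t ≡ 25 (mod 28).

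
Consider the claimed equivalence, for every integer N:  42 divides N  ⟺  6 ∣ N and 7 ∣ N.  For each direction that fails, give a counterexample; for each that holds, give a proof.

Both directions hold.

Converse. Suppose 6 ∣ N and 7 ∣ N. Any common multiple of 6 and 7 is a multiple of their lcm; here gcd(6, 7) = 1, so lcm(6, 7) = 6·7 = 42, so 42 ∣ N.

Forward direction. If 42 ∣ N, write N = 42q. Since 42 = 7·6, N = 6·(7q), so 6 ∣ N; and since 42 = 6·7, N = 7·(6q), so 7 ∣ N.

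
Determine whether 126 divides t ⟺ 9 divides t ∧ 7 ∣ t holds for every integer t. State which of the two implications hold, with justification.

Forward direction. If 126 ∣ t, write t = 126q. Since 126 = 14·9, t = 9·(14q), so 9 ∣ t; and since 126 = 18·7, t = 7·(18q), so 7 ∣ t.

Converse. This fails: take t = 63. Both 9 ∣ 63 and 7 ∣ 63, yet 63 is not a multiple of 126 (since 63 = 0·126 + 63), so 126 ∤ 63.

Only the forward direction holds.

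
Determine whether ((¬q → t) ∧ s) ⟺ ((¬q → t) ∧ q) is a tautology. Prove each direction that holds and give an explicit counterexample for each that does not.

[⇒] This fails. Under t = T, q = F, s = T, the left side is true but the right side is false.

[⇐] This fails. Under t = F, q = T, s = F, the left side is false but the right side is true.

Both directions fail.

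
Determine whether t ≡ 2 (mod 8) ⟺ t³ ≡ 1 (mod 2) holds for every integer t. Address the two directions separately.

(⟹) This fails: take t = 2. Then 2 ≡ 2 (mod 8), but 2³ = 8 ≡ 0 (mod 2), not 1.

(⟸) This fails: take t = 1. Then 1³ = 1 ≡ 1 (mod 2), yet 1 ≡ 1 (mod 8), not 2.

Neither implication holds.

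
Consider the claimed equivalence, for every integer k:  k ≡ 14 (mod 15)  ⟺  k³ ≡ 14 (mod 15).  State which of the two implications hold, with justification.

Both implications hold.

(→) Suppose k ≡ 14 (mod 15). Write k = 15j + 14. Then (15j + 14)³ = 3375j³ + 9450j² + 8820j + 2744 = 15(225j³ + 630j² + 588j + 182) + 14, so k³ ≡ 14 (mod 15).

(←) Conversely, suppose k³ ≡ 14 (mod 15). The only residue r in {0, …, 14} with r³ ≡ 14 (mod 15) is r = 14, so k ≡ 14 (mod 15).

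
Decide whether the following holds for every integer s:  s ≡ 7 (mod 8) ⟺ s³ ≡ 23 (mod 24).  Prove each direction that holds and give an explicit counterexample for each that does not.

The forward direction fails; the converse holds.

(←) The residues r modulo 24 with r³ ≡ 23 (mod 24) are exactly {23}, and each is ≡ 7 (mod 8).

(→) This fails: take s = 7. Then 7 ≡ 7 (mod 8), but 7³ = 343 ≡ 7 (mod 24), not 23.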